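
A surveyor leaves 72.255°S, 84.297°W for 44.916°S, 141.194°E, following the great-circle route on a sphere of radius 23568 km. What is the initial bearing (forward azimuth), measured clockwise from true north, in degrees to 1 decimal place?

216.3°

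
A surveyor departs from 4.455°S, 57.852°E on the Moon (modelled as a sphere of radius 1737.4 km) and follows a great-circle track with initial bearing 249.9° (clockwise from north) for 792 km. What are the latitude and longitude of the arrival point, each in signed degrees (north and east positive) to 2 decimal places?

-12.74°, 32.77°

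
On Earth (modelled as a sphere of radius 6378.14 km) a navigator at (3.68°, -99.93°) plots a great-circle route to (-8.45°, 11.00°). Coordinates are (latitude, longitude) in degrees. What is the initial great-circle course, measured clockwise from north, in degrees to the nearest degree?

With φ₁ = 0.0642, φ₂ = -0.1475, Δλ = 1.9361 rad, the forward-azimuth formula gives
θ = atan2( sin Δλ cos φ₂ , cos φ₁ sin φ₂ − sin φ₁ cos φ₂ cos Δλ ) = atan2(0.9239, -0.1240) = 97.64°.
So the initial bearing is 98°.

98°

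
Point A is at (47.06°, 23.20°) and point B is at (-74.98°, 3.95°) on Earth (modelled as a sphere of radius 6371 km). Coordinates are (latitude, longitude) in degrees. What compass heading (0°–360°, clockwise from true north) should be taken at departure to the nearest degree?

With φ₁ = 0.8214, φ₂ = -1.3086, Δλ = -0.3360 rad, the forward-azimuth formula gives
θ = atan2( sin Δλ cos φ₂ , cos φ₁ sin φ₂ − sin φ₁ cos φ₂ cos Δλ ) = atan2(-0.0854, -0.8371) = -174.17°.
Adding 360° brings this into [0°, 360°): 186°.

186°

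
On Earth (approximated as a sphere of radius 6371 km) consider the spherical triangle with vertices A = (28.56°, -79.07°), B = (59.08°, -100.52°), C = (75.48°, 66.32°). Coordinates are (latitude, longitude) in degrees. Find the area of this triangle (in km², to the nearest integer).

Side lengths (central angles): a = 0.7883, b = 1.2854, c = 0.5913 rad; semiperimeter s = 1.3325.
By l'Huilier's theorem, tan(E/4) = √[tan(s/2) tan((s−a)/2) tan((s−b)/2) tan((s−c)/2)], giving spherical excess E = 0.1792 rad.
Area = E·R² = 0.1792 × (6371)² ≈ 7273254 km².

7273254 km²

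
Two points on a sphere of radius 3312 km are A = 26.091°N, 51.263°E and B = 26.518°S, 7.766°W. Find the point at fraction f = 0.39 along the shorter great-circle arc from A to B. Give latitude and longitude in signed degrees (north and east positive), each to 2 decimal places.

The central angle between A and B is δ = 1.3519 rad.
With f = 0.39, the slerp weights are sin((1−f)δ)/sin δ = 0.7523 and sin(fδ)/sin δ = 0.5154.
Weighted sum of the unit vectors: (0.7523)·(0.5620,0.7005,0.4398) + (0.5154)·(0.8866,-0.1209,-0.4465) = (0.8797, 0.4647, 0.1007).
Converting back: φ = atan2(z, √(x²+y²)) = 5.78°, λ = atan2(y, x) = 27.84°.

5.78°, 27.84°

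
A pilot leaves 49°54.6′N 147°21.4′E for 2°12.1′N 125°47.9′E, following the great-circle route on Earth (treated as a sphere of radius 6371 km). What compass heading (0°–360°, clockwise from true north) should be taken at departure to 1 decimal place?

With φ₁ = 0.8711, φ₂ = 0.0384, Δλ = -0.3763 rad, the forward-azimuth formula gives
θ = atan2( sin Δλ cos φ₂ , cos φ₁ sin φ₂ − sin φ₁ cos φ₂ cos Δλ ) = atan2(-0.3672, -0.6862) = -151.85°.
Adding 360° brings this into [0°, 360°): 208.1°.

208.1°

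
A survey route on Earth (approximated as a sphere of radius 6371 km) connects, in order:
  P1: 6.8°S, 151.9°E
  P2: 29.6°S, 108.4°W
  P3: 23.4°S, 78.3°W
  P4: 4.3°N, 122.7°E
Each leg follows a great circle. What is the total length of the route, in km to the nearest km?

30545 km

Leg P1→P2: central angle 1.6579 rad, distance 10562.4 km.
Leg P2→P3: central angle 0.4810 rad, distance 3064.3 km.
Leg P3→P4: central angle 2.6555 rad, distance 16918.2 km.
Total: 10562.4 + 3064.3 + 16918.2 ≈ 30545 km.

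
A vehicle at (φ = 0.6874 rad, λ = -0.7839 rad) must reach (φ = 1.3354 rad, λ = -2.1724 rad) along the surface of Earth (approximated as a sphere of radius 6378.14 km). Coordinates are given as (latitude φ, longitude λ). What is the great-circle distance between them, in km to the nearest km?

5508 km

With latitudes φ₁ = 39.385°, φ₂ = 76.513° and longitude difference Δλ = -79.555°:
Haversine: a = sin²(Δφ/2) + cos φ₁ cos φ₂ sin²(Δλ/2) = 0.1014 + (0.7729)(0.2332)(0.4094) = 0.17514.
Central angle c = 2·arcsin(√a) = 0.86359 rad.
Distance = R·c = 6378.14 × 0.8636 ≈ 5508 km.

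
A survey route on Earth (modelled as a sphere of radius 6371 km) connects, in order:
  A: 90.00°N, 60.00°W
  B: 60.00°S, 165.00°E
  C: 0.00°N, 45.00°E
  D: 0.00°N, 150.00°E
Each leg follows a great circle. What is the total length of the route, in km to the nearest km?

Leg A→B: central angle 2.6180 rad, distance 16679.2 km.
Leg B→C: central angle 1.8235 rad, distance 11617.4 km.
Leg C→D: central angle 1.8326 rad, distance 11675.5 km.
Total: 16679.2 + 11617.4 + 11675.5 ≈ 39972 km.

39972 km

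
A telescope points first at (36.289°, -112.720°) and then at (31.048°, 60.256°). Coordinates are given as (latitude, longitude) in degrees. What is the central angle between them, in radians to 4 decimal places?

1.9607 rad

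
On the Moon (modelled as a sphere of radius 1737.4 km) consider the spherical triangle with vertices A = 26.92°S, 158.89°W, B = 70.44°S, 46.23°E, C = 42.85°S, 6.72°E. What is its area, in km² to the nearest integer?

1113624 km²

Side lengths (central angles): a = 0.5913, b = 1.9021, c = 1.4138 rad; semiperimeter s = 1.9536.
By l'Huilier's theorem, tan(E/4) = √[tan(s/2) tan((s−a)/2) tan((s−b)/2) tan((s−c)/2)], giving spherical excess E = 0.3689 rad.
Area = E·R² = 0.3689 × (1737.4)² ≈ 1113624 km².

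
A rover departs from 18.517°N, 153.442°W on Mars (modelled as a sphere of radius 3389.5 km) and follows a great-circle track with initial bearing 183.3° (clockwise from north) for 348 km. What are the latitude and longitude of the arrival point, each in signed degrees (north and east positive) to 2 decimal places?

12.64°, -153.79°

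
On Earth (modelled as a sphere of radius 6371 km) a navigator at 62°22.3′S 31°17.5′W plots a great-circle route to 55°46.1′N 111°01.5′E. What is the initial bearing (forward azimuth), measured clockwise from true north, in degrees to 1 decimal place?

91.8°

With φ₁ = -1.0886, φ₂ = 0.9733, Δλ = 2.4839 rad, the forward-azimuth formula gives
θ = atan2( sin Δλ cos φ₂ , cos φ₁ sin φ₂ − sin φ₁ cos φ₂ cos Δλ ) = atan2(0.3439, -0.0110) = 91.84°.
So the initial bearing is 91.8°.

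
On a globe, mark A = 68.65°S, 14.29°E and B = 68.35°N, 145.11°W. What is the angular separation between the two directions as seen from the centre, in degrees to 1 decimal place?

172.5°

In radians: φ₁ = -1.1982, φ₂ = 1.1929, Δλ = -159.400° = -2.7821 rad.
cos c = sin φ₁ sin φ₂ + cos φ₁ cos φ₂ cos Δλ = (-0.9314)(0.9295) + (0.3641)(0.3689)(-0.9361) = -0.99140,
so c = arccos(-0.99140) = 3.01033 rad.
So the angular separation is 172.5°.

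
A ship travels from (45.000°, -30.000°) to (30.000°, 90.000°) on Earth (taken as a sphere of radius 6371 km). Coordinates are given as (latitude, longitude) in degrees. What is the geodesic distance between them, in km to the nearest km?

9706 km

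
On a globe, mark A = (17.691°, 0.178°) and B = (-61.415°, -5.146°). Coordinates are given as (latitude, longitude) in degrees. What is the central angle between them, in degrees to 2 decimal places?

79.22°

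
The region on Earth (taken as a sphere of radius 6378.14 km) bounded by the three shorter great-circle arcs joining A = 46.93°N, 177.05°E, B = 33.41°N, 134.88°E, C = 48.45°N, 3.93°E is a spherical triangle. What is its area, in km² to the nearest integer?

22599875 km²

Side lengths (central angles): a = 1.5216, b = 1.4736, c = 0.6011 rad; semiperimeter s = 1.7981.
By l'Huilier's theorem, tan(E/4) = √[tan(s/2) tan((s−a)/2) tan((s−b)/2) tan((s−c)/2)], giving spherical excess E = 0.5555 rad.
Area = E·R² = 0.5555 × (6378.14)² ≈ 22599875 km².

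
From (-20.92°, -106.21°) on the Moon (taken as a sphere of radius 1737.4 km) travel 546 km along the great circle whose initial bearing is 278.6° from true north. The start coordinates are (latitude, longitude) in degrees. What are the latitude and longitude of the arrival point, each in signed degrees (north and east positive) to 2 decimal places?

-17.24°, -124.87°

Angular distance δ = d/R = 546/1737.4 = 0.31426 rad; initial bearing θ = 4.8625 rad.
sin φ₂ = sin φ₁ cos δ + cos φ₁ sin δ cos θ = (-0.3571)(0.9510) + (0.9341)(0.3091)(0.1495) = -0.2964, so φ₂ = -17.24°.
Δλ = atan2(sin θ sin δ cos φ₁, cos δ − sin φ₁ sin φ₂) = atan2(-0.2855, 0.8452) = -18.664°.
λ₂ = -106.210° − 18.664° = -124.87°.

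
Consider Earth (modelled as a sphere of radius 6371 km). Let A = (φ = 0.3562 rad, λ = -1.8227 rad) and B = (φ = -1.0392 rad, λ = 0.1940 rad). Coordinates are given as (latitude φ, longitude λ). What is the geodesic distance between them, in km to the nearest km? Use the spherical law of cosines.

13384 km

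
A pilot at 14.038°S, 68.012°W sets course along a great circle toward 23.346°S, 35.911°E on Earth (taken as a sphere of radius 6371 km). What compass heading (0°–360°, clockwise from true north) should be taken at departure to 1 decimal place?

Δλ = 103.923° = 1.8138 rad.
y = sin Δλ · cos φ₂ = (0.9706)(0.9181) = 0.8912
x = cos φ₁ sin φ₂ − sin φ₁ cos φ₂ cos Δλ = (0.9701)(-0.3963) − (-0.2426)(0.9181)(-0.2406) = -0.4380
θ = atan2(y, x) = 116.18°, so the bearing is 116.2°.

116.2°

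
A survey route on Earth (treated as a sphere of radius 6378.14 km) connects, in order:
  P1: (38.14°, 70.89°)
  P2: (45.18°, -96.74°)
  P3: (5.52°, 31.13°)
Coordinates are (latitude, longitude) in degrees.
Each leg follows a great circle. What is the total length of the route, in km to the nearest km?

Leg P1→P2: central angle 1.6744 rad, distance 10679.8 km.
Leg P2→P3: central angle 1.9417 rad, distance 12384.5 km.
Total: 10679.8 + 12384.5 ≈ 23064 km.

23064 km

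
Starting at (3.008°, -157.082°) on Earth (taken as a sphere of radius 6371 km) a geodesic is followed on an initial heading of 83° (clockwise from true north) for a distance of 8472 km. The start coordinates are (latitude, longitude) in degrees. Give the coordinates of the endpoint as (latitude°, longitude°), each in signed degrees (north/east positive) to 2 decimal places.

Angular distance δ = d/R = 8472/6371 = 1.32978 rad; initial bearing θ = 1.4486 rad.
sin φ₂ = sin φ₁ cos δ + cos φ₁ sin δ cos θ = (0.0525)(0.2387) + (0.9986)(0.9711)(0.1219) = 0.1307, so φ₂ = 7.51°.
Δλ = atan2(sin θ sin δ cos φ₁, cos δ − sin φ₁ sin φ₂) = atan2(0.9625, 0.2318) = 76.458°.
λ₂ = -157.082° + 76.458° = -80.62°.

7.51°, -80.62°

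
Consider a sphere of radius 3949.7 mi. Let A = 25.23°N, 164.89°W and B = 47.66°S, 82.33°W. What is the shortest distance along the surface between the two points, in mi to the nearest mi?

7146 mi

Let φ₁ = 0.4403 rad, φ₂ = -0.8318 rad, and Δλ = 1.4409 rad.
cos c = sin φ₁ sin φ₂ + cos φ₁ cos φ₂ cos Δλ = (0.4263)(-0.7392) + (0.9046)(0.6735)(0.1295) = -0.23618,
so c = arccos(-0.23618) = 1.80922 rad.
Distance = R·c = 3949.7 × 1.8092 ≈ 7146 mi.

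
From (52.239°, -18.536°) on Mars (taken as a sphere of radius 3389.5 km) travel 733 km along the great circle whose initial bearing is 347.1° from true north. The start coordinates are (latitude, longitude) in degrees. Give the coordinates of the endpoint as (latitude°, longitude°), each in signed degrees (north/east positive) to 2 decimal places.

Angular distance δ = d/R = 733/3389.5 = 0.21626 rad; initial bearing θ = 6.0580 rad.
sin φ₂ = sin φ₁ cos δ + cos φ₁ sin δ cos θ = (0.7906)(0.9767) + (0.6124)(0.2146)(0.9748) = 0.9002, so φ₂ = 64.19°.
Δλ = atan2(sin θ sin δ cos φ₁, cos δ − sin φ₁ sin φ₂) = atan2(-0.0293, 0.2650) = -6.317°.
λ₂ = -18.536° − 6.317° = -24.85°.

64.19°, -24.85°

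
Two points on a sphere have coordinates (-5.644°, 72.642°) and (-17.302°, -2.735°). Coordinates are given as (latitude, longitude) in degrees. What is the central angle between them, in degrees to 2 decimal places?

74.39°

In radians: φ₁ = -0.0985, φ₂ = -0.3020, Δλ = -75.377° = -1.3156 rad.
cos c = sin φ₁ sin φ₂ + cos φ₁ cos φ₂ cos Δλ = (-0.0983)(-0.2974) + (0.9952)(0.9548)(0.2525) = 0.26911,
so c = arccos(0.26911) = 1.29832 rad.
So the angular separation is 74.39°.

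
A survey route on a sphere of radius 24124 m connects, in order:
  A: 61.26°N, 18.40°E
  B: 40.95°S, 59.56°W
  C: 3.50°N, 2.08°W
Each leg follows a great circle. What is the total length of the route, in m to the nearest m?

Leg A→B: central angle 2.0931 rad, distance 50494.8 m.
Leg B→C: central angle 1.1969 rad, distance 28873.5 m.
Total: 50494.8 + 28873.5 ≈ 79368 m.

79368 m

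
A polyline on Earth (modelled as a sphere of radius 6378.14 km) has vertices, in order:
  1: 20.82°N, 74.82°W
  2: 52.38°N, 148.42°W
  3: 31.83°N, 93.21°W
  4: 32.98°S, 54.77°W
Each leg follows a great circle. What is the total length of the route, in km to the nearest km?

Leg 1→2: central angle 1.1123 rad, distance 7094.2 km.
Leg 2→3: central angle 0.7761 rad, distance 4950.1 km.
Leg 3→4: central angle 1.2962 rad, distance 8267.4 km.
Total: 7094.2 + 4950.1 + 8267.4 ≈ 20312 km.

20312 km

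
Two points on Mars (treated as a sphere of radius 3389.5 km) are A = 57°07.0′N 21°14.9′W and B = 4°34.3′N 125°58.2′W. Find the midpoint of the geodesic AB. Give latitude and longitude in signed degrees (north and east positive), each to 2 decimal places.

42.41°, -94.53°

Central angle δ = 1.6415 rad. Interpolating on the sphere with fraction f = 0.5:
P = [sin((1−f)δ)·A + sin(fδ)·B] / sin δ = 0.7335·A + 0.7335·B in Cartesian coordinates,
giving P = (-0.0583, -0.7360, 0.6744), i.e. latitude 42.41°, longitude -94.53°.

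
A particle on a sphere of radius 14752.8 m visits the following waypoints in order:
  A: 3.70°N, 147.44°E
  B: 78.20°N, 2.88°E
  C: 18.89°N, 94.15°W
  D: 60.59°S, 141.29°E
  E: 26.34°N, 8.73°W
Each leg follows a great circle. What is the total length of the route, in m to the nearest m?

111254 m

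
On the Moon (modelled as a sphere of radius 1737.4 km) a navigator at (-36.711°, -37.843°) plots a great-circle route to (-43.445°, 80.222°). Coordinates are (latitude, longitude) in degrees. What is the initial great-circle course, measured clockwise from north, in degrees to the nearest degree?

140°

With φ₁ = -0.6407, φ₂ = -0.7583, Δλ = 2.0606 rad, the forward-azimuth formula gives
θ = atan2( sin Δλ cos φ₂ , cos φ₁ sin φ₂ − sin φ₁ cos φ₂ cos Δλ ) = atan2(0.6407, -0.7555) = 139.70°.
So the initial bearing is 140°.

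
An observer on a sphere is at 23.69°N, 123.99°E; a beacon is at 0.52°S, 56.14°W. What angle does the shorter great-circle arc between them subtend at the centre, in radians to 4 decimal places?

2.7372 rad

With latitudes φ₁ = 23.690°, φ₂ = -0.520° and longitude difference Δλ = 179.870°:
cos c = sin φ₁ sin φ₂ + cos φ₁ cos φ₂ cos Δλ = (0.4018)(-0.0091) + (0.9157)(1.0000)(-1.0000) = -0.91934,
so c = arccos(-0.91934) = 2.73719 rad.
So the angular separation is 2.7372 rad.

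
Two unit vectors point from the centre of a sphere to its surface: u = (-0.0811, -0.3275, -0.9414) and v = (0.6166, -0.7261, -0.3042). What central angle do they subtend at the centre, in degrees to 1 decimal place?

61.7°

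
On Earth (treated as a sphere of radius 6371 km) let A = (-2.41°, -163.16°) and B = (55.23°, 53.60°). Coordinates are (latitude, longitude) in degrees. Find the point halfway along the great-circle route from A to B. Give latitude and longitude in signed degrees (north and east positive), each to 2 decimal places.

50.58°, 164.65°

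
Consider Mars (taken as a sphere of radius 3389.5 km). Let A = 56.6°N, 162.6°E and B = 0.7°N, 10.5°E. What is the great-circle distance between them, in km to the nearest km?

Let φ₁ = 0.9879 rad, φ₂ = 0.0122 rad, and Δλ = -2.6546 rad.
Haversine: a = sin²(Δφ/2) + cos φ₁ cos φ₂ sin²(Δλ/2) = 0.2197 + (0.5505)(0.9999)(0.9419) = 0.73813.
Central angle c = 2·arcsin(√a) = 2.06719 rad.
Distance = R·c = 3389.5 × 2.0672 ≈ 7007 km.

7007 km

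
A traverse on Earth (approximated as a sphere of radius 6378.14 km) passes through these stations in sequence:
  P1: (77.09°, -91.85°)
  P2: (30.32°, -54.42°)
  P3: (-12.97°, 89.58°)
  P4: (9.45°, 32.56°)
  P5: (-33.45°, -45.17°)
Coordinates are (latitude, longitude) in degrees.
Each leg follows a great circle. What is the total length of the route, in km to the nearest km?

Leg P1→P2: central angle 0.8695 rad, distance 5545.7 km.
Leg P2→P3: central angle 2.4879 rad, distance 15868.2 km.
Leg P3→P4: central angle 1.0628 rad, distance 6778.8 km.
Leg P4→P5: central angle 1.4863 rad, distance 9479.7 km.
Total: 5545.7 + 15868.2 + 6778.8 + 9479.7 ≈ 37672 km.

37672 km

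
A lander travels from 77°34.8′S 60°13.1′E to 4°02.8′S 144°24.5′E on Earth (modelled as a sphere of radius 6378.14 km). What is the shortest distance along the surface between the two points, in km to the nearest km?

In radians: φ₁ = -1.3540, φ₂ = -0.0706, Δλ = 84.190° = 1.4694 rad.
Haversine: a = sin²(Δφ/2) + cos φ₁ cos φ₂ sin²(Δλ/2) = 0.3583 + (0.2151)(0.9975)(0.4494) = 0.45468.
Central angle c = 2·arcsin(√a) = 1.48004 rad.
Distance = R·c = 6378.14 × 1.4800 ≈ 9440 km.

9440 km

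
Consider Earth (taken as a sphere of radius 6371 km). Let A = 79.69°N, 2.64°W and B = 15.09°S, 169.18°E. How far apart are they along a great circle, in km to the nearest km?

In radians: φ₁ = 1.3909, φ₂ = -0.2634, Δλ = 171.820° = 2.9988 rad.
Haversine: a = sin²(Δφ/2) + cos φ₁ cos φ₂ sin²(Δλ/2) = 0.5417 + (0.1790)(0.9655)(0.9949) = 0.71359.
Central angle c = 2·arcsin(√a) = 2.01216 rad.
Distance = R·c = 6371 × 2.0122 ≈ 12820 km.

12820 km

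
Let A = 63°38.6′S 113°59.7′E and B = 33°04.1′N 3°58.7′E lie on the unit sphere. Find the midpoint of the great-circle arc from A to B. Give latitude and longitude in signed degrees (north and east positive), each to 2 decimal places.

-23.58°, 35.28°

The central angle between A and B is δ = 2.2348 rad.
With f = 0.5, the slerp weights are sin((1−f)δ)/sin δ = 1.1415 and sin(fδ)/sin δ = 1.1415.
Weighted sum of the unit vectors: (1.1415)·(-0.1805,0.4056,-0.8960) + (1.1415)·(0.8360,0.0581,0.5456) = (0.7482, 0.5293, -0.4000).
Converting back: φ = atan2(z, √(x²+y²)) = -23.58°, λ = atan2(y, x) = 35.28°.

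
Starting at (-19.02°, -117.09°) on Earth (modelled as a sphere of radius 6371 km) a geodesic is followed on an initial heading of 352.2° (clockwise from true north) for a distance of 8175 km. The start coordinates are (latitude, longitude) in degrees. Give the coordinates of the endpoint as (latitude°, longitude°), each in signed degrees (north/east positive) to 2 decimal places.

53.68°, -129.78°

Angular distance δ = d/R = 8175/6371 = 1.28316 rad; initial bearing θ = 6.1470 rad.
sin φ₂ = sin φ₁ cos δ + cos φ₁ sin δ cos θ = (-0.3259)(0.2837) + (0.9454)(0.9589)(0.9907) = 0.8057, so φ₂ = 53.68°.
Δλ = atan2(sin θ sin δ cos φ₁, cos δ − sin φ₁ sin φ₂) = atan2(-0.1230, 0.5463) = -12.693°.
λ₂ = -117.090° − 12.693° = -129.78°.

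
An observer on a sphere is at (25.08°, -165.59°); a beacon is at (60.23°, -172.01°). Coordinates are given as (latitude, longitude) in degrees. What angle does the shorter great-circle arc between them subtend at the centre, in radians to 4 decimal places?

0.6184 rad

Let φ₁ = 0.4377 rad, φ₂ = 1.0512 rad, and Δλ = -0.1121 rad.
cos c = sin φ₁ sin φ₂ + cos φ₁ cos φ₂ cos Δλ = (0.4239)(0.8680) + (0.9057)(0.4965)(0.9937) = 0.81483,
so c = arccos(0.81483) = 0.61836 rad.
So the angular separation is 0.6184 rad.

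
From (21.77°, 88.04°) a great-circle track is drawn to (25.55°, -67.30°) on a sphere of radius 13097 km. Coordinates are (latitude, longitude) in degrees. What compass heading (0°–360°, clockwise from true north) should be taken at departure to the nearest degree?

With φ₁ = 0.3800, φ₂ = 0.4459, Δλ = -2.7112 rad, the forward-azimuth formula gives
θ = atan2( sin Δλ cos φ₂ , cos φ₁ sin φ₂ − sin φ₁ cos φ₂ cos Δλ ) = atan2(-0.3764, 0.7046) = -28.11°.
Adding 360° brings this into [0°, 360°): 332°.

332°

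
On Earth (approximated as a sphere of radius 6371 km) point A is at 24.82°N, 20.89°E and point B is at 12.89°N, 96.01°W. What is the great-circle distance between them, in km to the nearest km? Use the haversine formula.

In radians: φ₁ = 0.4332, φ₂ = 0.2250, Δλ = -116.900° = -2.0403 rad.
Haversine: a = sin²(Δφ/2) + cos φ₁ cos φ₂ sin²(Δλ/2) = 0.0108 + (0.9076)(0.9748)(0.7262) = 0.65333.
Central angle c = 2·arcsin(√a) = 1.88247 rad.
Distance = R·c = 6371 × 1.8825 ≈ 11993 km.

11993 km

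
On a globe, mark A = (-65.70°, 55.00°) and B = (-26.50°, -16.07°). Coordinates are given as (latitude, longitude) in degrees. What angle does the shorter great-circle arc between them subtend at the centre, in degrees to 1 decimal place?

58.3°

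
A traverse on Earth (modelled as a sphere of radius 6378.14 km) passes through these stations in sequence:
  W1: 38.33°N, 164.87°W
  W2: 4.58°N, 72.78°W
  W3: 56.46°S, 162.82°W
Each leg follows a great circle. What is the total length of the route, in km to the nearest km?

20331 km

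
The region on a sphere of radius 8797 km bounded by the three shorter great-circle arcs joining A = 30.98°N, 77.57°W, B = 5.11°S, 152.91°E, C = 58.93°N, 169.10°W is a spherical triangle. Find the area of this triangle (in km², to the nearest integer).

Side lengths (central angles): a = 1.2357, b = 1.1273, c = 2.2009 rad; semiperimeter s = 2.2820.
By l'Huilier's theorem, tan(E/4) = √[tan(s/2) tan((s−a)/2) tan((s−b)/2) tan((s−c)/2)], giving spherical excess E = 0.7213 rad.
Area = E·R² = 0.7213 × (8797)² ≈ 55820056 km².

55820056 km²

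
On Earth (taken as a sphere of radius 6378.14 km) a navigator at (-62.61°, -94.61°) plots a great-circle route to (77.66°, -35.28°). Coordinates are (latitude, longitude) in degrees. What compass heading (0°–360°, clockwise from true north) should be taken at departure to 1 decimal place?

With φ₁ = -1.0928, φ₂ = 1.3554, Δλ = 1.0355 rad, the forward-azimuth formula gives
θ = atan2( sin Δλ cos φ₂ , cos φ₁ sin φ₂ − sin φ₁ cos φ₂ cos Δλ ) = atan2(0.1838, 0.5462) = 18.60°.
So the initial bearing is 18.6°.

18.6°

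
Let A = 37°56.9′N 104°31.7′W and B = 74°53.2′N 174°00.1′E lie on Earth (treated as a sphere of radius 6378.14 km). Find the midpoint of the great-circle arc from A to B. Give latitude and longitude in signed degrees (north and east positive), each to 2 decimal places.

Central angle δ = 0.8967 rad. Interpolating on the sphere with fraction f = 0.5:
P = [sin((1−f)δ)·A + sin(fδ)·B] / sin δ = 0.5548·A + 0.5548·B in Cartesian coordinates,
giving P = (-0.2536, -0.4084, 0.8768), i.e. latitude 61.26°, longitude -121.84°.

61.26°, -121.84°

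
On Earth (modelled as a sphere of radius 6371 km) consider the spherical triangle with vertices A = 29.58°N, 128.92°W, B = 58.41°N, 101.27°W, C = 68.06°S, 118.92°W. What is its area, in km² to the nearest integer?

Side lengths (central angles): a = 2.2188, b = 1.7091, c = 0.6023 rad; semiperimeter s = 2.2651.
By l'Huilier's theorem, tan(E/4) = √[tan(s/2) tan((s−a)/2) tan((s−b)/2) tan((s−c)/2)], giving spherical excess E = 0.4949 rad.
Area = E·R² = 0.4949 × (6371)² ≈ 20086667 km².

20086667 km²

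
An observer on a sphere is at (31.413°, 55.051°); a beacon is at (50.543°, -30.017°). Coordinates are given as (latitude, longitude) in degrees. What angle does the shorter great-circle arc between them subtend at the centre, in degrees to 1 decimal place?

With latitudes φ₁ = 31.413°, φ₂ = 50.543° and longitude difference Δλ = -85.068°:
Haversine: a = sin²(Δφ/2) + cos φ₁ cos φ₂ sin²(Δλ/2) = 0.0276 + (0.8534)(0.6355)(0.4570) = 0.27547.
Central angle c = 2·arcsin(√a) = 1.10509 rad.
So the angular separation is 63.3°.

63.3°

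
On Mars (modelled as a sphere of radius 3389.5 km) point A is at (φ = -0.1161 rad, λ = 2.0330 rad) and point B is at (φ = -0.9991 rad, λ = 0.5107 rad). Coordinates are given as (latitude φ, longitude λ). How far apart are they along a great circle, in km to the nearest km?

4905 km

With latitudes φ₁ = -6.652°, φ₂ = -57.244° and longitude difference Δλ = -87.221°:
Haversine: a = sin²(Δφ/2) + cos φ₁ cos φ₂ sin²(Δλ/2) = 0.1826 + (0.9933)(0.5411)(0.4758) = 0.43826.
Central angle c = 2·arcsin(√a) = 1.44701 rad.
Distance = R·c = 3389.5 × 1.4470 ≈ 4905 km.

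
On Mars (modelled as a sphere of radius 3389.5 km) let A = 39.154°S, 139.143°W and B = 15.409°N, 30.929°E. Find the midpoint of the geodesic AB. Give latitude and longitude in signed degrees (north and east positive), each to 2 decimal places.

-56.64°, -2.80°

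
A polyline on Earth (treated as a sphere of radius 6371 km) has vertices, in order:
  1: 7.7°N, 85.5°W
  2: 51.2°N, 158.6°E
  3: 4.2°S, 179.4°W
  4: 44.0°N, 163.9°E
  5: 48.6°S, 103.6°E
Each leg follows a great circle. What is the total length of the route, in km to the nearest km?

35046 km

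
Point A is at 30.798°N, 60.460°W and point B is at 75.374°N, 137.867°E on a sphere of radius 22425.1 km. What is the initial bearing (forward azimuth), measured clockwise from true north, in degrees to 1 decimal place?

With φ₁ = 0.5375, φ₂ = 1.3155, Δλ = -2.8217 rad, the forward-azimuth formula gives
θ = atan2( sin Δλ cos φ₂ , cos φ₁ sin φ₂ − sin φ₁ cos φ₂ cos Δλ ) = atan2(-0.0794, 0.9539) = -4.76°.
Adding 360° brings this into [0°, 360°): 355.2°.

355.2°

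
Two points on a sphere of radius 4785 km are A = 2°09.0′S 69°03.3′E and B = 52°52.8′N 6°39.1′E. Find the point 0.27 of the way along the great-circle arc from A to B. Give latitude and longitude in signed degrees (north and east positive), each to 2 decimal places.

14.79°, 57.57°

The central angle between A and B is δ = 1.3187 rad.
With f = 0.27, the slerp weights are sin((1−f)δ)/sin δ = 0.8475 and sin(fδ)/sin δ = 0.3599.
Weighted sum of the unit vectors: (0.8475)·(0.3572,0.9333,-0.0375) + (0.3599)·(0.5994,0.0699,0.7974) = (0.5185, 0.8161, 0.2552).
Converting back: φ = atan2(z, √(x²+y²)) = 14.79°, λ = atan2(y, x) = 57.57°.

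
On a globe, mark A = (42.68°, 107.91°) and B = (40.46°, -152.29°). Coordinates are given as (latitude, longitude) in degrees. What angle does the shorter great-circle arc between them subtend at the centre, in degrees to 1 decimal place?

69.8°

With latitudes φ₁ = 42.680°, φ₂ = 40.460° and longitude difference Δλ = 99.800°:
Haversine: a = sin²(Δφ/2) + cos φ₁ cos φ₂ sin²(Δλ/2) = 0.0004 + (0.7352)(0.7609)(0.5851) = 0.32765.
Central angle c = 2·arcsin(√a) = 1.21888 rad.
So the angular separation is 69.8°.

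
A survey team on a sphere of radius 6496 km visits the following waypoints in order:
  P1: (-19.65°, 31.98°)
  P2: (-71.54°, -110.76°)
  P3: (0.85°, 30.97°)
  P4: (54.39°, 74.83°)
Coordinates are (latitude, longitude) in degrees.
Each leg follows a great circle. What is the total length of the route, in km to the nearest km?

Leg P1→P2: central angle 1.4891 rad, distance 9673.0 km.
Leg P2→P3: central angle 1.8366 rad, distance 11930.3 km.
Leg P3→P4: central angle 1.1243 rad, distance 7303.2 km.
Total: 9673.0 + 11930.3 + 7303.2 ≈ 28906 km.

28906 km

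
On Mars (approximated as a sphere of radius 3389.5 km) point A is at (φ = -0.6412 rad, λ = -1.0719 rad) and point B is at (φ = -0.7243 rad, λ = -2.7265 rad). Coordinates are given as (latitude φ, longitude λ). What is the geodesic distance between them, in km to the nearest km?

4126 km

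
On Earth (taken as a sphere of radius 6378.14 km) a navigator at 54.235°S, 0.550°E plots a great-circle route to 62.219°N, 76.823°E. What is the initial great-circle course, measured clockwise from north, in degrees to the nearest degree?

With φ₁ = -0.9466, φ₂ = 1.0859, Δλ = 1.3312 rad, the forward-azimuth formula gives
θ = atan2( sin Δλ cos φ₂ , cos φ₁ sin φ₂ − sin φ₁ cos φ₂ cos Δλ ) = atan2(0.4528, 0.6068) = 36.73°.
So the initial bearing is 37°.

37°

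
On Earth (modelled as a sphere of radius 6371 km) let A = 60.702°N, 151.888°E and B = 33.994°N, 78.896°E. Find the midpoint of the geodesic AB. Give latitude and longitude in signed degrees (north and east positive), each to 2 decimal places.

52.99°, 104.60°

The central angle between A and B is δ = 0.9194 rad.
With f = 0.5, the slerp weights are sin((1−f)δ)/sin δ = 0.5579 and sin(fδ)/sin δ = 0.5579.
Weighted sum of the unit vectors: (0.5579)·(-0.4316,0.2306,0.8721) + (0.5579)·(0.1597,0.8136,0.5591) = (-0.1517, 0.5826, 0.7985).
Converting back: φ = atan2(z, √(x²+y²)) = 52.99°, λ = atan2(y, x) = 104.60°.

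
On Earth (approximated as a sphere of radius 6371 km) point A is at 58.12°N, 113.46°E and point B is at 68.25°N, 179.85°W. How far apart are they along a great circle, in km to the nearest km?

With latitudes φ₁ = 58.120°, φ₂ = 68.250° and longitude difference Δλ = 66.690°:
Haversine: a = sin²(Δφ/2) + cos φ₁ cos φ₂ sin²(Δλ/2) = 0.0078 + (0.5281)(0.3706)(0.3021) = 0.06693.
Central angle c = 2·arcsin(√a) = 0.52336 rad.
Distance = R·c = 6371 × 0.5234 ≈ 3334 km.

3334 km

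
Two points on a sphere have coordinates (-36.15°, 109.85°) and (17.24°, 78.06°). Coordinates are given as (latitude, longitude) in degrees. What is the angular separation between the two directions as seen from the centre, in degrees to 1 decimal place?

Let φ₁ = -0.6309 rad, φ₂ = 0.3009 rad, and Δλ = -0.5548 rad.
Haversine: a = sin²(Δφ/2) + cos φ₁ cos φ₂ sin²(Δλ/2) = 0.2018 + (0.8075)(0.9551)(0.0750) = 0.25966.
Central angle c = 2·arcsin(√a) = 1.06937 rad.
So the angular separation is 61.3°.

61.3°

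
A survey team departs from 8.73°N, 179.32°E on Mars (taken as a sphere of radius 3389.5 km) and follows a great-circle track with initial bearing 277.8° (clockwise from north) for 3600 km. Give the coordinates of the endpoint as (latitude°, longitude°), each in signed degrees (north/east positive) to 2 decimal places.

Angular distance δ = d/R = 3600/3389.5 = 1.06210 rad; initial bearing θ = 4.8485 rad.
sin φ₂ = sin φ₁ cos δ + cos φ₁ sin δ cos θ = (0.1518)(0.4870) + (0.9884)(0.8734)(0.1357) = 0.1911, so φ₂ = 11.02°.
Δλ = atan2(sin θ sin δ cos φ₁, cos δ − sin φ₁ sin φ₂) = atan2(-0.8553, 0.4580) = -61.829°.
λ₂ = 179.320° − 61.829° = 117.49°.

11.02°, 117.49°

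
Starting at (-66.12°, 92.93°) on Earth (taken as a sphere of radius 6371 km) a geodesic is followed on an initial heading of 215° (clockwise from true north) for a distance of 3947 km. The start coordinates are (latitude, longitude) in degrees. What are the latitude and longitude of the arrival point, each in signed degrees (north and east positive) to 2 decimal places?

-69.56°, -14.62°

Angular distance δ = d/R = 3947/6371 = 0.61953 rad; initial bearing θ = 3.7525 rad.
sin φ₂ = sin φ₁ cos δ + cos φ₁ sin δ cos θ = (-0.9144)(0.8142) + (0.4048)(0.5806)(-0.8192) = -0.9370, so φ₂ = -69.56°.
Δλ = atan2(sin θ sin δ cos φ₁, cos δ − sin φ₁ sin φ₂) = atan2(-0.1348, -0.0426) = -107.551°.
λ₂ = 92.930° − 107.551° = -14.62°.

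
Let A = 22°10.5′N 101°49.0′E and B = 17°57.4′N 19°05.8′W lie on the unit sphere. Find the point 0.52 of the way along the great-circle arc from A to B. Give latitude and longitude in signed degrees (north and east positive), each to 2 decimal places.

36.38°, 37.28°

Central angle δ = 1.9137 rad. Interpolating on the sphere with fraction f = 0.52:
P = [sin((1−f)δ)·A + sin(fδ)·B] / sin δ = 0.8439·A + 0.8907·B in Cartesian coordinates,
giving P = (0.6406, 0.4877, 0.5931), i.e. latitude 36.38°, longitude 37.28°.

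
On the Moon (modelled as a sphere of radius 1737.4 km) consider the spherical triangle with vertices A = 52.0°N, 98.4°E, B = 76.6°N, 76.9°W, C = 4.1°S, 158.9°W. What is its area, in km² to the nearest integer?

3018088 km²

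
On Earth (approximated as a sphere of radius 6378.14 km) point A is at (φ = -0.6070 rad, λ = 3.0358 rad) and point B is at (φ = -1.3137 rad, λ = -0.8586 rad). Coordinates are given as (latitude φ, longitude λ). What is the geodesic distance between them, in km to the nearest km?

With latitudes φ₁ = -34.779°, φ₂ = -75.269° and longitude difference Δλ = 136.867°:
cos c = sin φ₁ sin φ₂ + cos φ₁ cos φ₂ cos Δλ = (-0.5704)(-0.9671) + (0.8214)(0.2543)(-0.7298) = 0.39924,
so c = arccos(0.39924) = 1.16010 rad.
Distance = R·c = 6378.14 × 1.1601 ≈ 7399 km.

7399 km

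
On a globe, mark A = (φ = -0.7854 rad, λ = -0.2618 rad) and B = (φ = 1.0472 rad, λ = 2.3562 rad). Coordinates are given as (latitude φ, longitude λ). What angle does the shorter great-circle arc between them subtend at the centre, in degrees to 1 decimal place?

156.7°

With latitudes φ₁ = -45.000°, φ₂ = 60.000° and longitude difference Δλ = 150.000°:
Haversine: a = sin²(Δφ/2) + cos φ₁ cos φ₂ sin²(Δλ/2) = 0.6294 + (0.7071)(0.5000)(0.9330) = 0.95928.
Central angle c = 2·arcsin(√a) = 2.73522 rad.
So the angular separation is 156.7°.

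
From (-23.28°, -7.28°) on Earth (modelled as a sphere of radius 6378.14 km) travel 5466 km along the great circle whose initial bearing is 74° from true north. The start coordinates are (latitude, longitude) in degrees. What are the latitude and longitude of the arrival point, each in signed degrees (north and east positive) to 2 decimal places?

-3.86°, 39.46°

Angular distance δ = d/R = 5466/6378.14 = 0.85699 rad; initial bearing θ = 1.2915 rad.
sin φ₂ = sin φ₁ cos δ + cos φ₁ sin δ cos θ = (-0.3952)(0.6547) + (0.9186)(0.7559)(0.2756) = -0.0674, so φ₂ = -3.86°.
Δλ = atan2(sin θ sin δ cos φ₁, cos δ − sin φ₁ sin φ₂) = atan2(0.6674, 0.6281) = 46.740°.
λ₂ = -7.280° + 46.740° = 39.46°.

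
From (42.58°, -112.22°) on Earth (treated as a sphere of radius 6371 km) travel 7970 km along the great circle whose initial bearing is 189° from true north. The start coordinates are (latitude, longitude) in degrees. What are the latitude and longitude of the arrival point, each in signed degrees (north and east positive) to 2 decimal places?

Angular distance δ = d/R = 7970/6371 = 1.25098 rad; initial bearing θ = 3.2987 rad.
sin φ₂ = sin φ₁ cos δ + cos φ₁ sin δ cos θ = (0.6766)(0.3144) + (0.7363)(0.9493)(-0.9877) = -0.4777, so φ₂ = -28.53°.
Δλ = atan2(sin θ sin δ cos φ₁, cos δ − sin φ₁ sin φ₂) = atan2(-0.1093, 0.6376) = -9.732°.
λ₂ = -112.220° − 9.732° = -121.95°.

-28.53°, -121.95°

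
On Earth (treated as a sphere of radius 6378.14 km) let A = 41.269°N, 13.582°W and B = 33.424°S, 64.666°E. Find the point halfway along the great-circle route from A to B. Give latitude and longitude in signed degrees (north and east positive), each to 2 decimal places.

The central angle between A and B is δ = 1.8086 rad.
With f = 0.5, the slerp weights are sin((1−f)δ)/sin δ = 0.8087 and sin(fδ)/sin δ = 0.8087.
Weighted sum of the unit vectors: (0.8087)·(0.7306,-0.1765,0.6596) + (0.8087)·(0.3571,0.7544,-0.5508) = (0.8797, 0.4673, 0.0880).
Converting back: φ = atan2(z, √(x²+y²)) = 5.05°, λ = atan2(y, x) = 27.98°.

5.05°, 27.98°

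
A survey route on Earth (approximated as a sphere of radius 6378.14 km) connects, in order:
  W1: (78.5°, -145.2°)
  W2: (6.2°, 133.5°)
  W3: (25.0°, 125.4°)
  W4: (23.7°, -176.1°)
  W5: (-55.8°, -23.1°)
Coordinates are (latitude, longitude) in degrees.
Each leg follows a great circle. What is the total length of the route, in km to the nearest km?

33139 km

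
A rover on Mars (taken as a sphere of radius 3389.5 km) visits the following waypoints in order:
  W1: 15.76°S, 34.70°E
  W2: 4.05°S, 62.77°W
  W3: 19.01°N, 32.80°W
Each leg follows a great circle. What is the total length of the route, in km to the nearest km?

Leg W1→W2: central angle 1.6766 rad, distance 5682.9 km.
Leg W2→W3: central angle 0.6535 rad, distance 2214.9 km.
Total: 5682.9 + 2214.9 ≈ 7898 km.

7898 km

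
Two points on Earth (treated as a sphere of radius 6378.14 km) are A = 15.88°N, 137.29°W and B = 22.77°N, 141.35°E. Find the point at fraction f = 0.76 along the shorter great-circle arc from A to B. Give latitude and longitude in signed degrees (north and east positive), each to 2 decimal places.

The central angle between A and B is δ = 1.3293 rad.
With f = 0.76, the slerp weights are sin((1−f)δ)/sin δ = 0.3230 and sin(fδ)/sin δ = 0.8723.
Weighted sum of the unit vectors: (0.3230)·(-0.7068,-0.6524,0.2736) + (0.8723)·(-0.7201,0.5759,0.3870) = (-0.8564, 0.2916, 0.4260).
Converting back: φ = atan2(z, √(x²+y²)) = 25.21°, λ = atan2(y, x) = 161.20°.

25.21°, 161.20°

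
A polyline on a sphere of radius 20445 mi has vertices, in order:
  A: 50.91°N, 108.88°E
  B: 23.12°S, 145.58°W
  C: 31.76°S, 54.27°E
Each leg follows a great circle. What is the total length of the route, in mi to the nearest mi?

Leg A→B: central angle 2.0489 rad, distance 41890.4 mi.
Leg B→C: central angle 2.1280 rad, distance 43507.3 mi.
Total: 41890.4 + 43507.3 ≈ 85398 mi.

85398 mi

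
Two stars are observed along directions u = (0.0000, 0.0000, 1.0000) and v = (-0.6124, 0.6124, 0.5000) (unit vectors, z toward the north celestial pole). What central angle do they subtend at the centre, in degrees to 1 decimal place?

u·v = 0.5000; |u| = 1.0000, |v| = 1.0000.
cos θ = (u·v)/(|u||v|) = 0.5000, so θ = 60.0°.

60.0°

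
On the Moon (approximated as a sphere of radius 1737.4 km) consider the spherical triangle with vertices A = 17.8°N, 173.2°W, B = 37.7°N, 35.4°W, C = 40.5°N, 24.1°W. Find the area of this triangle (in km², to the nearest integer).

691664 km²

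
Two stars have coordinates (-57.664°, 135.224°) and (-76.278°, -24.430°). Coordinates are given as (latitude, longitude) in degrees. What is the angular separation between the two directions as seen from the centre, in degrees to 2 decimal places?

45.42°

In radians: φ₁ = -1.0064, φ₂ = -1.3313, Δλ = -159.654° = -2.7865 rad.
Haversine: a = sin²(Δφ/2) + cos φ₁ cos φ₂ sin²(Δλ/2) = 0.0262 + (0.5349)(0.2372)(0.9688) = 0.14908.
Central angle c = 2·arcsin(√a) = 0.79281 rad.
So the angular separation is 45.42°.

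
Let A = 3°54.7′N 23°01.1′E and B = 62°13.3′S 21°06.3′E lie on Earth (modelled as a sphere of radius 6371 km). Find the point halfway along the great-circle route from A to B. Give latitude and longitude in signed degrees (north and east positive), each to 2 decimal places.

-29.16°, 22.41°

The central angle between A and B is δ = 1.1545 rad.
With f = 0.5, the slerp weights are sin((1−f)δ)/sin δ = 0.5967 and sin(fδ)/sin δ = 0.5967.
Weighted sum of the unit vectors: (0.5967)·(0.9182,0.3901,0.0682) + (0.5967)·(0.4348,0.1678,-0.8848) = (0.8073, 0.3329, -0.4872).
Converting back: φ = atan2(z, √(x²+y²)) = -29.16°, λ = atan2(y, x) = 22.41°.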